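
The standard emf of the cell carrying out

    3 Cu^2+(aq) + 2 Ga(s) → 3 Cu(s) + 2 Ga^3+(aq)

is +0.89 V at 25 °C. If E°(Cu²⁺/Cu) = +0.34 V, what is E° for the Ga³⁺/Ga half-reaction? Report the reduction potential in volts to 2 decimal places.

In the reaction as written the Cu²⁺/Cu couple is reduced (cathode) and Ga³⁺/Ga is oxidized (anode), so E°cell = E°(Cu²⁺/Cu) − E°(Ga³⁺/Ga).
E°(Ga³⁺/Ga) = E°(cathode) − E°cell = +0.34 − (+0.89) = −0.55 V.

−0.55 V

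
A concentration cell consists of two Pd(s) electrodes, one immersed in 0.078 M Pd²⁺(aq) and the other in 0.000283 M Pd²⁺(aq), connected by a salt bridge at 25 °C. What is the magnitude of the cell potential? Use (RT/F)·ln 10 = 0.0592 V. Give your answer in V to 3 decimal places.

For a concentration cell E°cell = 0, since both electrodes use the same couple.
The compartment with the higher Pd²⁺(aq) concentration (0.078 M) acts as the cathode; ions are reduced there and produced at the dilute (0.000283 M) anode.
With n = 2, Ecell = −(0.0592/2)·log([dilute]/[conc]) = −(0.0592/2)·log(0.000283/0.078) = +0.072 V.

0.072 V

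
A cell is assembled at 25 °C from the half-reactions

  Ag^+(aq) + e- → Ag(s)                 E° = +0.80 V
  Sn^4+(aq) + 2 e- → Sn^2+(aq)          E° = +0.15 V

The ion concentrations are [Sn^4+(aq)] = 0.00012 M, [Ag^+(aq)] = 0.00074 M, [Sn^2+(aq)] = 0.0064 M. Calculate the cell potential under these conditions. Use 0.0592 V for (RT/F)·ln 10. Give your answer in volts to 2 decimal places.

+0.52 V

Since E°(Ag⁺/Ag) > E°(Sn⁴⁺/Sn²⁺), Ag⁺/Ag serves as the cathode.
E°cell = E°cat − E°an = +0.80 − (+0.15) = +0.65 V; n = 2.
Balancing gives 2 Ag^+(aq) + Sn^2+(aq) → 2 Ag(s) + Sn^4+(aq); hence Q = [Sn^4+(aq)] / ([Ag^+(aq)]^2·[Sn^2+(aq)]) = 3.42×10^4 (log Q = 4.535).
Applying E = E° − (RT ln10/nF)·log Q gives +0.65 − (0.0592/2)(4.535) = +0.52 V.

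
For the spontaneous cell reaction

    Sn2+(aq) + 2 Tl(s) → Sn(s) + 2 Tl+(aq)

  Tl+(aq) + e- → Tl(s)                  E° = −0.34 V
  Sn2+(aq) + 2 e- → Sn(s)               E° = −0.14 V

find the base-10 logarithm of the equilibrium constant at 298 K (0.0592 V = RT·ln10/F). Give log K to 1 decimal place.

log K = 6.8

The Sn²⁺/Sn couple is reduced (cathode); E°cell = −0.14 − (−0.34) = +0.20 V with n = 2.
At equilibrium E = 0, so log K = nE°cell / 0.0592 = (2)(+0.20) / 0.0592 = 6.8.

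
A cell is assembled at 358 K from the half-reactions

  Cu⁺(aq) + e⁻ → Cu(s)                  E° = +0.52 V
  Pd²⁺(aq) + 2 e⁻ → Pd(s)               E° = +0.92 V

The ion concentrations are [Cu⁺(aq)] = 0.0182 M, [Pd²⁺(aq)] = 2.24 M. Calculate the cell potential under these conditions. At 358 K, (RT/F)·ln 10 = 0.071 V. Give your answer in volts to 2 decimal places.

+0.54 V

Pd²⁺/Pd is reduced (cathode, E° = +0.92 V) and Cu⁺/Cu is oxidized (anode).
E°cell = E°cat − E°an = +0.92 − (+0.52) = +0.40 V; n = 2.
The balanced reaction is Pd²⁺(aq) + 2 Cu(s) → Pd(s) + 2 Cu⁺(aq), so Q = [Cu⁺(aq)]^2 / [Pd²⁺(aq)] = 0.000148 and log Q = −3.830.
E = E° − (0.071/n)·log Q = +0.40 − (0.071/2)(−3.830) = +0.54 V.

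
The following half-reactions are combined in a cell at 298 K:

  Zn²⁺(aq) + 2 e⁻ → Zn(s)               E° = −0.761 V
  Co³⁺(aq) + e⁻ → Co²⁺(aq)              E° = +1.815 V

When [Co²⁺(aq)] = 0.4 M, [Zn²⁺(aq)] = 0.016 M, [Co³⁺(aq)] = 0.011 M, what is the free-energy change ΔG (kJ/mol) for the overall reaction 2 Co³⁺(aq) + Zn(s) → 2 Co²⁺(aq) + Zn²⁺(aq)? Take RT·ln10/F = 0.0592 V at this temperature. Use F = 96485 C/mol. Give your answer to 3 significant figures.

With Co³⁺/Co²⁺ reduced at the cathode, E°cell = +1.815 − (−0.761) = +2.576 V and n = 2.
The reaction quotient is ([Co²⁺(aq)]^2·[Zn²⁺(aq)]) / [Co³⁺(aq)]^2 = 21.2; by Nernst, E = +2.576 − (0.0592/2)(1.325) = +2.5368 V.
Then ΔG = −nFE = −2 × 96485 × +2.5368 J/mol = −490 kJ/mol.

−490 kJ/mol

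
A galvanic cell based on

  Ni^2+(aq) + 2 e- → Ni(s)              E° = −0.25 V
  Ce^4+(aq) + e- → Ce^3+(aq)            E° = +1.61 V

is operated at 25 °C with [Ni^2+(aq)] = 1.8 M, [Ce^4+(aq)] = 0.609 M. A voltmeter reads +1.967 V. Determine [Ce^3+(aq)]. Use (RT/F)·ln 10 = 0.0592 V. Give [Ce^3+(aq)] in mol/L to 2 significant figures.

With Ce⁴⁺/Ce³⁺ at the cathode and Ni²⁺/Ni at the anode, E°cell = +1.61 − (−0.25) = +1.86 V (n = 2).
Since E = E° − (0.0592/n)·log Q, log Q = n(E° − E)/0.0592 = −3.615.
For 2 Ce^4+(aq) + Ni(s) → 2 Ce^3+(aq) + Ni^2+(aq), the reaction quotient is Q = ([Ce^3+(aq)]^2·[Ni^2+(aq)]) / [Ce^4+(aq)]^2.
Solving for the unknown gives log [Ce^3+(aq)] = −2.151, so [Ce^3+(aq)] ≈ 0.0071 M.

0.0071 M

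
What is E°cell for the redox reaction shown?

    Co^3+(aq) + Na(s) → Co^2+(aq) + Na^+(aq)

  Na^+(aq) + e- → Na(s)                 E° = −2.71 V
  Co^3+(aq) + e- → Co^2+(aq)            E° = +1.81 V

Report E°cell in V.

In the reaction as written, Co^3+(aq) is reduced (cathode) and Na^+(aq) is produced by oxidation at the anode.
E°cell = E°(cathode) − E°(anode) = +1.81 − (−2.71) = +4.52 V.
The positive value indicates the reaction is spontaneous as written.

+4.52 V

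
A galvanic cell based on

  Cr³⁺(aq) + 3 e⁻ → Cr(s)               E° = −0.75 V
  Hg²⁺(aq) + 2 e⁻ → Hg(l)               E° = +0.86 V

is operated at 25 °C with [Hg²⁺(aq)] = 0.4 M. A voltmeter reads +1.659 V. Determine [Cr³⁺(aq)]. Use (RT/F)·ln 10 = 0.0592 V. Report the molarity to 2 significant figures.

0.00083 M

The Hg²⁺/Hg couple has the larger reduction potential, so it is the cathode: E°cell = +0.86 − (−0.75) = +1.61 V and n = 6.
From the Nernst equation, log Q = n(E° − E)/0.0592 = 6·(+1.61 − (+1.659))/0.0592 = −4.966.
The balanced reaction is 3 Hg²⁺(aq) + 2 Cr(s) → 3 Hg(l) + 2 Cr³⁺(aq), so Q = [Cr³⁺(aq)]^2 / [Hg²⁺(aq)]^3.
Solving for the unknown gives log [Cr³⁺(aq)] = −3.080, so [Cr³⁺(aq)] ≈ 0.00083 M.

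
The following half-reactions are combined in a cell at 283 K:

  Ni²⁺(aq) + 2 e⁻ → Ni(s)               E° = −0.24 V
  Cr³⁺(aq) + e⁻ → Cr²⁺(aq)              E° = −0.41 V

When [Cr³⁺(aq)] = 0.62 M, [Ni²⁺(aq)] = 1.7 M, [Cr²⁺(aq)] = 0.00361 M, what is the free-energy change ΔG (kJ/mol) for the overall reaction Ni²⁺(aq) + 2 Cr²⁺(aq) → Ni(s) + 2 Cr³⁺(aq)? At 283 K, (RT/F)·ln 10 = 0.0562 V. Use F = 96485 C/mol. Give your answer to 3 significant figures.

E°cell = −0.24 − (−0.41) = +0.17 V; the balanced reaction transfers n = 2 electrons.
Q = [Cr³⁺(aq)]^2 / ([Ni²⁺(aq)]·[Cr²⁺(aq)]^2) = 1.74×10^4, so log Q = 4.239 and E = +0.17 − (0.0562/2)(4.239) = +0.0509 V.
Then ΔG = −nFE = −2 × 96485 × +0.0509 J/mol = −9.82 kJ/mol.

−9.82 kJ/mol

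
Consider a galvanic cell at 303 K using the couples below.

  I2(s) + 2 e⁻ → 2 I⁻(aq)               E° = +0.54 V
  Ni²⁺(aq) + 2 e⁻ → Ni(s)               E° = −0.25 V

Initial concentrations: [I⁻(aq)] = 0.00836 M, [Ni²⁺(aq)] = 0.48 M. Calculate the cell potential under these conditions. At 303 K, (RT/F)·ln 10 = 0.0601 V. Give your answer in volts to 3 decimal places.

I₂/I⁻ is reduced (cathode, E° = +0.54 V) and Ni²⁺/Ni is oxidized (anode).
The standard potential is +0.54 − (−0.25) = +0.79 V and the balanced reaction transfers n = 2 electrons.
For the overall reaction I2(s) + Ni(s) → 2 I⁻(aq) + Ni²⁺(aq), Q = [I⁻(aq)]^2·[Ni²⁺(aq)] = 3.35×10^−5, giving log Q = −4.474.
By the Nernst equation, E = +0.79 − (0.0601/2)·(−4.474) = +0.924 V.

+0.924 V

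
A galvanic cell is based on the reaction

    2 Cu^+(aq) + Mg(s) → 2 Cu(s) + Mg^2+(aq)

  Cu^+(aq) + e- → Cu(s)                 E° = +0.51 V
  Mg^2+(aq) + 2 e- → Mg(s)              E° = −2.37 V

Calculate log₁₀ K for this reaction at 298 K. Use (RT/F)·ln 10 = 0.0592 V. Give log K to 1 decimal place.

The Cu⁺/Cu couple is reduced (cathode); E°cell = +0.51 − (−2.37) = +2.88 V with n = 2.
At equilibrium E = 0, so log K = nE°cell / 0.0592 = (2)(+2.88) / 0.0592 = 97.3.

log K = 97.3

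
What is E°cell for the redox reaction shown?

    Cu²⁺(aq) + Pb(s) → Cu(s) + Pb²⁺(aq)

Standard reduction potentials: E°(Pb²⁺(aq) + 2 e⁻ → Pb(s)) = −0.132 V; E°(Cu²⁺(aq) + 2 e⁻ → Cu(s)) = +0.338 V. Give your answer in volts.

Cu²⁺(aq) gains electrons, so the Cu²⁺/Cu couple is the cathode; the Pb²⁺/Pb couple is the anode.
E°cell = E°(cathode) − E°(anode) = +0.338 − (−0.132) = +0.470 V.

+0.470 V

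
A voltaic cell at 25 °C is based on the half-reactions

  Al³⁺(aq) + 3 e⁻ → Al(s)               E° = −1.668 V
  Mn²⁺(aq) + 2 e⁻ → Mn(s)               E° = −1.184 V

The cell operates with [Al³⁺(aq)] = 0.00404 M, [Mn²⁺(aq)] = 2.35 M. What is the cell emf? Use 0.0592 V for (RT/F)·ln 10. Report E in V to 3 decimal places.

Mn²⁺/Mn is reduced (cathode, E° = −1.184 V) and Al³⁺/Al is oxidized (anode).
E°cell = E°cat − E°an = −1.184 − (−1.668) = +0.484 V; n = 6.
The balanced reaction is 3 Mn²⁺(aq) + 2 Al(s) → 3 Mn(s) + 2 Al³⁺(aq), so Q = [Al³⁺(aq)]^2 / [Mn²⁺(aq)]^3 = 1.26×10^−6 and log Q = −5.900.
By the Nernst equation, E = +0.484 − (0.0592/6)·(−5.900) = +0.542 V.

+0.542 V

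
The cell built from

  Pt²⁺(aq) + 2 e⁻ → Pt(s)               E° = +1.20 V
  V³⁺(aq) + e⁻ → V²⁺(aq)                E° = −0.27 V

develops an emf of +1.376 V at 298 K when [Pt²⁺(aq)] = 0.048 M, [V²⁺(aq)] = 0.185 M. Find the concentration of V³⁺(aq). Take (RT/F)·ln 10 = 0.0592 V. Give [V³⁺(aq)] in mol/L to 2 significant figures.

1.6 M

The Pt²⁺/Pt couple has the larger reduction potential, so it is the cathode: E°cell = +1.20 − (−0.27) = +1.47 V and n = 2.
From the Nernst equation, log Q = n(E° − E)/0.0592 = 2·(+1.47 − (+1.376))/0.0592 = 3.176.
Balancing electrons gives Pt²⁺(aq) + 2 V²⁺(aq) → Pt(s) + 2 V³⁺(aq); thus Q = [V³⁺(aq)]^2 / ([Pt²⁺(aq)]·[V²⁺(aq)]^2).
Substituting the known concentrations and solving, log [V³⁺(aq)] = 0.196 and [V³⁺(aq)] = 1.6 M.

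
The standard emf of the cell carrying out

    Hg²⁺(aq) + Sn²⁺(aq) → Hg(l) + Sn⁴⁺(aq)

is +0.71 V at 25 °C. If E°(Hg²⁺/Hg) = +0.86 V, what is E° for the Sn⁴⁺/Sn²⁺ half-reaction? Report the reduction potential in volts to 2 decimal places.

In the reaction as written the Hg²⁺/Hg couple is reduced (cathode) and Sn⁴⁺/Sn²⁺ is oxidized (anode), so E°cell = E°(Hg²⁺/Hg) − E°(Sn⁴⁺/Sn²⁺).
E°(Sn⁴⁺/Sn²⁺) = E°(cathode) − E°cell = +0.86 − (+0.71) = +0.15 V.

+0.15 V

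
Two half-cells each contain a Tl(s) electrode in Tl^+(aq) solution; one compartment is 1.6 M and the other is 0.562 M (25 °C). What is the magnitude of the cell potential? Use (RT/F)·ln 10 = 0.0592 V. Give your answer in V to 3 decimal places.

0.027 V

For a concentration cell E°cell = 0, since both electrodes use the same couple.
The compartment with the higher Tl^+(aq) concentration (1.6 M) acts as the cathode; ions are reduced there and produced at the dilute (0.562 M) anode.
With n = 1, Ecell = −(0.0592/1)·log([dilute]/[conc]) = −(0.0592/1)·log(0.562/1.6) = +0.027 V.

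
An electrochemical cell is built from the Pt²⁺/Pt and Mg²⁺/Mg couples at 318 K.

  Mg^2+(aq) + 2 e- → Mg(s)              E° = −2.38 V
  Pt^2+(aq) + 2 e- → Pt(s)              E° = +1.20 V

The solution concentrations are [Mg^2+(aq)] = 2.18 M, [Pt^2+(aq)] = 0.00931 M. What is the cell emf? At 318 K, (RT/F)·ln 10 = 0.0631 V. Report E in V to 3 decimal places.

+3.505 V

The Pt²⁺/Pt couple has the more positive E°, so it is the cathode; Mg²⁺/Mg is the anode.
E°cell = E°cat − E°an = +1.20 − (−2.38) = +3.58 V; n = 2.
For the overall reaction Pt^2+(aq) + Mg(s) → Pt(s) + Mg^2+(aq), Q = [Mg^2+(aq)] / [Pt^2+(aq)] = 234, giving log Q = 2.370.
Applying E = E° − (RT ln10/nF)·log Q gives +3.58 − (0.0631/2)(2.370) = +3.505 V.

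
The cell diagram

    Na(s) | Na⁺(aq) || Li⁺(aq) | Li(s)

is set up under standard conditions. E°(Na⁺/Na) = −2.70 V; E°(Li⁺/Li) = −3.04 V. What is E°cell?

−0.34 V

By convention the left-hand electrode in cell notation is the anode (oxidation) and the right-hand electrode is the cathode (reduction).
E°cell = E°(right) − E°(left) = −3.04 − (−2.70) = −0.34 V.
The negative sign shows that, as written, the cell would require an external voltage to drive the reaction.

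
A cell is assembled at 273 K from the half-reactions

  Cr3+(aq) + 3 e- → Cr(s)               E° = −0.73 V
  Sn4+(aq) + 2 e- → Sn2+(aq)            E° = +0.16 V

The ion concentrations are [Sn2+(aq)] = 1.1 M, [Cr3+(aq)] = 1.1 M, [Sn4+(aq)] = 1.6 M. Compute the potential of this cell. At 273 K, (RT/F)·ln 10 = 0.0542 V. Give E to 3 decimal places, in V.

Sn⁴⁺/Sn²⁺ is reduced (cathode, E° = +0.16 V) and Cr³⁺/Cr is oxidized (anode).
E°cell = +0.16 − (−0.73) = +0.89 V, with n = 6 electrons transferred.
For the overall reaction 3 Sn4+(aq) + 2 Cr(s) → 3 Sn2+(aq) + 2 Cr3+(aq), Q = ([Sn2+(aq)]^3·[Cr3+(aq)]^2) / [Sn4+(aq)]^3 = 0.393, giving log Q = −0.405.
By the Nernst equation, E = +0.89 − (0.0542/6)·(−0.405) = +0.894 V.

+0.894 V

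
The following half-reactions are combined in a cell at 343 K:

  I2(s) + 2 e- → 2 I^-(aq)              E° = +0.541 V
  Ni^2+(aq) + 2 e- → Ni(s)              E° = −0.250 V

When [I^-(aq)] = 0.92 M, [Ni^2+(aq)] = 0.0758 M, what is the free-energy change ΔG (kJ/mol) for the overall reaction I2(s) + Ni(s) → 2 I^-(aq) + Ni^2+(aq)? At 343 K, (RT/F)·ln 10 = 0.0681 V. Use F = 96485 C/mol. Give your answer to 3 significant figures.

−160 kJ/mol

With I₂/I⁻ reduced at the cathode, E°cell = +0.541 − (−0.250) = +0.791 V and n = 2.
The reaction quotient is [I^-(aq)]^2·[Ni^2+(aq)] = 0.0642; by Nernst, E = +0.791 − (0.0681/2)(−1.193) = +0.8316 V.
Finally ΔG = −nFE = −(2)(96485 C/mol)(+0.8316 V) = −160 kJ/mol.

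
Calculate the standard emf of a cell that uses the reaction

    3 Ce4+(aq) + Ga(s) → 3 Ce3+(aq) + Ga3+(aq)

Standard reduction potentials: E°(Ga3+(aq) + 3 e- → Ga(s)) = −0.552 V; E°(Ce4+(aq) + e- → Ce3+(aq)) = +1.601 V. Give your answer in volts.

In the reaction as written, Ce4+(aq) is reduced (cathode) and Ga3+(aq) is produced by oxidation at the anode.
E°cell = E°(cathode) − E°(anode) = +1.601 − (−0.552) = +2.153 V.
The positive value indicates the reaction is spontaneous as written.

+2.153 V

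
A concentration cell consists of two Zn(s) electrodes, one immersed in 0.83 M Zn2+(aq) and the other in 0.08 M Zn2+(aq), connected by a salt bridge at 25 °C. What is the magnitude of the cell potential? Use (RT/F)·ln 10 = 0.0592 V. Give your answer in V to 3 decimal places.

0.030 V

For a concentration cell E°cell = 0, since both electrodes use the same couple.
The compartment with the higher Zn2+(aq) concentration (0.83 M) acts as the cathode; ions are reduced there and produced at the dilute (0.08 M) anode.
With n = 2, Ecell = −(0.0592/2)·log([dilute]/[conc]) = −(0.0592/2)·log(0.08/0.83) = +0.030 V.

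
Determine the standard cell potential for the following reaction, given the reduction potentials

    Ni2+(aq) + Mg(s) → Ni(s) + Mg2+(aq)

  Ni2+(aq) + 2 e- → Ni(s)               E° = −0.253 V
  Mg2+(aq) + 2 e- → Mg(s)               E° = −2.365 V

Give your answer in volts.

+2.112 V

Ni2+(aq) gains electrons, so the Ni²⁺/Ni couple is the cathode; the Mg²⁺/Mg couple is the anode.
E°cell = E°(cathode) − E°(anode) = −0.253 − (−2.365) = +2.112 V.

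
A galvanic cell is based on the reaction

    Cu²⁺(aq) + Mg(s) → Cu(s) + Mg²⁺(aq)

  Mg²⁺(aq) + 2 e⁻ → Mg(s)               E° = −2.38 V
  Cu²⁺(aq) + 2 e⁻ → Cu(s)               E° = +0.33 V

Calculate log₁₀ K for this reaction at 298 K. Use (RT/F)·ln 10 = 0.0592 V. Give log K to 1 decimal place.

The Cu²⁺/Cu couple is reduced (cathode); E°cell = +0.33 − (−2.38) = +2.71 V with n = 2.
At equilibrium E = 0, so log K = nE°cell / 0.0592 = (2)(+2.71) / 0.0592 = 91.6.

log K = 91.6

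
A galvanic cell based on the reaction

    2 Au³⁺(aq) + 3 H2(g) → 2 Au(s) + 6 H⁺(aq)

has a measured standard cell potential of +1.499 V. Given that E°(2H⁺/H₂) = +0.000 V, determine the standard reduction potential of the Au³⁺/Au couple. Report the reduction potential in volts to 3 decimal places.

In the reaction as written the Au³⁺/Au couple is reduced (cathode) and 2H⁺/H₂ is oxidized (anode), so E°cell = E°(Au³⁺/Au) − E°(2H⁺/H₂).
E°(Au³⁺/Au) = E°cell + E°(anode) = +1.499 + (+0.000) = +1.499 V.

+1.499 V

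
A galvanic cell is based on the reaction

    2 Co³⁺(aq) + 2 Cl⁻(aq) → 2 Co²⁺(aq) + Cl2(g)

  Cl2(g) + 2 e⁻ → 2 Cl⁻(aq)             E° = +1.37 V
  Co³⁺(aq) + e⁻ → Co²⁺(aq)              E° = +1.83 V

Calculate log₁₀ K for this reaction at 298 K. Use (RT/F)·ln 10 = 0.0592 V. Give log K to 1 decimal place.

log K = 15.5

The Co³⁺/Co²⁺ couple is reduced (cathode); E°cell = +1.83 − (+1.37) = +0.46 V with n = 2.
At equilibrium E = 0, so log K = nE°cell / 0.0592 = (2)(+0.46) / 0.0592 = 15.5.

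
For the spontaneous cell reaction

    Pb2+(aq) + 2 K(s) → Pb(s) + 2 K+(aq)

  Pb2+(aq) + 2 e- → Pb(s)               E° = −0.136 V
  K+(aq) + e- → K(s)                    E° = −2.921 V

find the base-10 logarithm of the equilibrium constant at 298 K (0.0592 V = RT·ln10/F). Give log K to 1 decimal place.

The Pb²⁺/Pb couple is reduced (cathode); E°cell = −0.136 − (−2.921) = +2.785 V with n = 2.
At equilibrium E = 0, so log K = nE°cell / 0.0592 = (2)(+2.785) / 0.0592 = 94.1.

log K = 94.1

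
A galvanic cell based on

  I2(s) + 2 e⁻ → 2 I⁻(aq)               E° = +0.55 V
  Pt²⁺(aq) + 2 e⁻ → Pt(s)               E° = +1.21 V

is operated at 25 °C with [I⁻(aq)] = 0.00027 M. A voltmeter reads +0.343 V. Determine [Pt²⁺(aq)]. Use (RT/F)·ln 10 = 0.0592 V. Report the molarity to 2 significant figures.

The Pt²⁺/Pt couple has the larger reduction potential, so it is the cathode: E°cell = +1.21 − (+0.55) = +0.66 V and n = 2.
From the Nernst equation, log Q = n(E° − E)/0.0592 = 2·(+0.66 − (+0.343))/0.0592 = 10.709.
Balancing electrons gives Pt²⁺(aq) + 2 I⁻(aq) → Pt(s) + I2(s); thus Q = 1 / ([Pt²⁺(aq)]·[I⁻(aq)]^2).
Substituting the known concentrations and solving, log [Pt²⁺(aq)] = −3.572 and [Pt²⁺(aq)] = 0.00027 M.

0.00027 M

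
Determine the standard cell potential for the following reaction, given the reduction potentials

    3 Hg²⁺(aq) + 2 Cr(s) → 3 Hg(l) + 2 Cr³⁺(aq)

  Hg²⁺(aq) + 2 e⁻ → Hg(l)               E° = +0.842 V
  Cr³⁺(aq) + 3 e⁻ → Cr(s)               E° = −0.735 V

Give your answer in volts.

+1.577 V

In the reaction as written, Hg²⁺(aq) is reduced (cathode) and Cr³⁺(aq) is produced by oxidation at the anode.
E°cell = E°(cathode) − E°(anode) = +0.842 − (−0.735) = +1.577 V.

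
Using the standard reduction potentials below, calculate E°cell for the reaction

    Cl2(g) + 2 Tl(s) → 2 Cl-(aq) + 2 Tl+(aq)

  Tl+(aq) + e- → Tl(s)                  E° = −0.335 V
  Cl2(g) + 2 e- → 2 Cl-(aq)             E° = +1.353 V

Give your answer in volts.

In the reaction as written, Cl2(g) is reduced (cathode) and Tl+(aq) is produced by oxidation at the anode.
E°cell = E°(cathode) − E°(anode) = +1.353 − (−0.335) = +1.688 V.
The positive value indicates the reaction is spontaneous as written.

+1.688 V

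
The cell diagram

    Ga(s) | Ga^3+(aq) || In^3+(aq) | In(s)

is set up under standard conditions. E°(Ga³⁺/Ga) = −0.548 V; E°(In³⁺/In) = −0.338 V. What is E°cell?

By convention the left-hand electrode in cell notation is the anode (oxidation) and the right-hand electrode is the cathode (reduction).
E°cell = E°(right) − E°(left) = −0.338 − (−0.548) = +0.210 V.

+0.210 V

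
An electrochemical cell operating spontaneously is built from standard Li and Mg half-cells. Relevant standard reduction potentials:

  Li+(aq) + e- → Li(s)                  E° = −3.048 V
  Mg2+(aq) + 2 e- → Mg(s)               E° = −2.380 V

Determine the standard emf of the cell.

+0.668 V

Of the two couples in this cell, the one with the more positive reduction potential is reduced at the cathode: here that is Mg²⁺/Mg (−2.380 V); Li⁺/Li (−3.048 V) is the anode.
E°cell = E°(cathode) − E°(anode) = −2.380 − (−3.048) = +0.668 V.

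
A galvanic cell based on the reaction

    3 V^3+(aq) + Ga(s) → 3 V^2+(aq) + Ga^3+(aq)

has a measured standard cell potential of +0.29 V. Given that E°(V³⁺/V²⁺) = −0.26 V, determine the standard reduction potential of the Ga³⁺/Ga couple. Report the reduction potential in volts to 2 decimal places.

In the reaction as written the V³⁺/V²⁺ couple is reduced (cathode) and Ga³⁺/Ga is oxidized (anode), so E°cell = E°(V³⁺/V²⁺) − E°(Ga³⁺/Ga).
E°(Ga³⁺/Ga) = E°(cathode) − E°cell = −0.26 − (+0.29) = −0.55 V.

−0.55 V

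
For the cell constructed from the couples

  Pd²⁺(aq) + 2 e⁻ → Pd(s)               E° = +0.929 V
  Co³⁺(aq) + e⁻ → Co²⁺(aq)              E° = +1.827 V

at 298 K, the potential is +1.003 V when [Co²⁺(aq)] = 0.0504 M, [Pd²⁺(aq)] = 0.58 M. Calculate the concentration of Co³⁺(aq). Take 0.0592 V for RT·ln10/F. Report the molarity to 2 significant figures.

2.3 M

The Co³⁺/Co²⁺ couple has the larger reduction potential, so it is the cathode: E°cell = +1.827 − (+0.929) = +0.898 V and n = 2.
From the Nernst equation, log Q = n(E° − E)/0.0592 = 2·(+0.898 − (+1.003))/0.0592 = −3.547.
Balancing electrons gives 2 Co³⁺(aq) + Pd(s) → 2 Co²⁺(aq) + Pd²⁺(aq); thus Q = ([Co²⁺(aq)]^2·[Pd²⁺(aq)]) / [Co³⁺(aq)]^2.
Solving for the unknown gives log [Co³⁺(aq)] = 0.358, so [Co³⁺(aq)] ≈ 2.3 M.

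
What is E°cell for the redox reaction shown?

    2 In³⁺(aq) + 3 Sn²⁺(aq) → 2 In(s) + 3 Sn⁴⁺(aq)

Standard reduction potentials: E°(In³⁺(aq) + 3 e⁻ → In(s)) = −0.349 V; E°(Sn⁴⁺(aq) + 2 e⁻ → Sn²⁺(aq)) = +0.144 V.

−0.493 V

In the reaction as written, In³⁺(aq) is reduced (cathode) and Sn⁴⁺(aq) is produced by oxidation at the anode.
E°cell = E°(cathode) − E°(anode) = −0.349 − (+0.144) = −0.493 V.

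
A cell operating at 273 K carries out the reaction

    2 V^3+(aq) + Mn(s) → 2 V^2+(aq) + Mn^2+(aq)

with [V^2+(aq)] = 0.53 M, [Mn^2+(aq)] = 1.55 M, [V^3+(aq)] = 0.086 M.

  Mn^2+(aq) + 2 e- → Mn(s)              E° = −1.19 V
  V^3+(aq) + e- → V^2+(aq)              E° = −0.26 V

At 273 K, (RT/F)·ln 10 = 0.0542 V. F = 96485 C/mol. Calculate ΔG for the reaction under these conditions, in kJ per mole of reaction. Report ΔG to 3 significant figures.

The standard cell potential is −0.26 − (−1.19) = +0.93 V, with n = 2 electrons in the balanced equation.
Q = ([V^2+(aq)]^2·[Mn^2+(aq)]) / [V^3+(aq)]^2 = 58.9, so log Q = 1.770 and E = +0.93 − (0.0542/2)(1.770) = +0.8820 V.
Then ΔG = −nFE = −2 × 96485 × +0.8820 J/mol = −170 kJ/mol.

−170 kJ/mol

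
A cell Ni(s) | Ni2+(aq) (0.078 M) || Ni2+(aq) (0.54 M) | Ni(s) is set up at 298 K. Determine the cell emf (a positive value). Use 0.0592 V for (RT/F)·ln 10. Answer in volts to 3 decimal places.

0.025 V

For a concentration cell E°cell = 0, since both electrodes use the same couple.
The compartment with the higher Ni2+(aq) concentration (0.54 M) acts as the cathode; ions are reduced there and produced at the dilute (0.078 M) anode.
With n = 2, Ecell = −(0.0592/2)·log([dilute]/[conc]) = −(0.0592/2)·log(0.078/0.54) = +0.025 V.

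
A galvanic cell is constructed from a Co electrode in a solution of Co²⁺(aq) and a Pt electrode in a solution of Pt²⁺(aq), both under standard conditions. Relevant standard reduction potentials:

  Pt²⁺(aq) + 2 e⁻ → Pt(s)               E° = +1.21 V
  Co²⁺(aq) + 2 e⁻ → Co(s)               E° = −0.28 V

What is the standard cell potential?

The Pt²⁺/Pt couple has the higher E°, so Pt ion is reduced (cathode) and Co is oxidized (anode).
E°cell = E°(cathode) − E°(anode) = +1.21 − (−0.28) = +1.49 V.

+1.49 V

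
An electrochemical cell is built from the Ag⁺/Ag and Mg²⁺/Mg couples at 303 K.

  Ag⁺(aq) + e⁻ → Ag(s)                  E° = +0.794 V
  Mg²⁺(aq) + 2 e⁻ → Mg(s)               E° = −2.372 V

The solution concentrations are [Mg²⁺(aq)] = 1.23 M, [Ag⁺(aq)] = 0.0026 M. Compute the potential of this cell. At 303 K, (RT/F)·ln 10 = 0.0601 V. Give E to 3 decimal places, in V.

Since E°(Ag⁺/Ag) > E°(Mg²⁺/Mg), Ag⁺/Ag serves as the cathode.
E°cell = E°cat − E°an = +0.794 − (−2.372) = +3.166 V; n = 2.
For the overall reaction 2 Ag⁺(aq) + Mg(s) → 2 Ag(s) + Mg²⁺(aq), Q = [Mg²⁺(aq)] / [Ag⁺(aq)]^2 = 1.82×10^5, giving log Q = 5.260.
E = E° − (0.0601/n)·log Q = +3.166 − (0.0601/2)(5.260) = +3.008 V.

+3.008 V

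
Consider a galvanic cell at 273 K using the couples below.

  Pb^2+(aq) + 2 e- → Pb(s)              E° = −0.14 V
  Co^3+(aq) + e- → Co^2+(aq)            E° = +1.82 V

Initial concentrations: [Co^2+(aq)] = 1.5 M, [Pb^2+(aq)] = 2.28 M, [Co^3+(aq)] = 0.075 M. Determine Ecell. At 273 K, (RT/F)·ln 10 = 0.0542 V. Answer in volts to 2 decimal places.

Co³⁺/Co²⁺ is reduced (cathode, E° = +1.82 V) and Pb²⁺/Pb is oxidized (anode).
E°cell = E°cat − E°an = +1.82 − (−0.14) = +1.96 V; n = 2.
Balancing gives 2 Co^3+(aq) + Pb(s) → 2 Co^2+(aq) + Pb^2+(aq); hence Q = ([Co^2+(aq)]^2·[Pb^2+(aq)]) / [Co^3+(aq)]^2 = 912 (log Q = 2.960).
By the Nernst equation, E = +1.96 − (0.0542/2)·(2.960) = +1.88 V.

+1.88 V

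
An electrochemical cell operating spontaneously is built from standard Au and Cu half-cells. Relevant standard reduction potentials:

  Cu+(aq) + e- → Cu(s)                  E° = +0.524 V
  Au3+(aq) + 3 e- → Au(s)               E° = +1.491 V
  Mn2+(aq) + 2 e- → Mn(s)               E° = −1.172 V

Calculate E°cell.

Of the two couples in this cell, the one with the more positive reduction potential is reduced at the cathode: here that is Au³⁺/Au (+1.491 V); Cu⁺/Cu (+0.524 V) is the anode.
E°cell = E°(cathode) − E°(anode) = +1.491 − (+0.524) = +0.967 V.

+0.967 V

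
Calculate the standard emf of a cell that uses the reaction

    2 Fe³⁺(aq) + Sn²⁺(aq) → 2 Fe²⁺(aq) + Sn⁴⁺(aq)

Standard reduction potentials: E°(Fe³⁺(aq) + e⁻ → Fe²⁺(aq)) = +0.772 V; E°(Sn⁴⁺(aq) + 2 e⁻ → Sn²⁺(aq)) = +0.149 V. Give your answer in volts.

+0.623 V

Fe³⁺(aq) gains electrons, so the Fe³⁺/Fe²⁺ couple is the cathode; the Sn⁴⁺/Sn²⁺ couple is the anode.
E°cell = E°(cathode) − E°(anode) = +0.772 − (+0.149) = +0.623 V.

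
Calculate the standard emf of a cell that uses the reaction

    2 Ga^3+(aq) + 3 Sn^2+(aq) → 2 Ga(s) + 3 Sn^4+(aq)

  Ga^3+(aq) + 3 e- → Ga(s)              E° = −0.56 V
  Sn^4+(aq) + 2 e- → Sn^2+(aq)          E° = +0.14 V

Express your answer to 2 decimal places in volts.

Ga^3+(aq) gains electrons, so the Ga³⁺/Ga couple is the cathode; the Sn⁴⁺/Sn²⁺ couple is the anode.
E°cell = E°(cathode) − E°(anode) = −0.56 − (+0.14) = −0.70 V.
The negative E°cell means the reaction is non-spontaneous in the direction written.

−0.70 V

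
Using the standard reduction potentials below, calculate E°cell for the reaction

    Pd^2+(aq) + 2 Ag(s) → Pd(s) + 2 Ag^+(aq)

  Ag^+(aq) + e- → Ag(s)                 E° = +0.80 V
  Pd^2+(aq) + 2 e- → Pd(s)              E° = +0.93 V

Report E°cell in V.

+0.13 V

In the reaction as written, Pd^2+(aq) is reduced (cathode) and Ag^+(aq) is produced by oxidation at the anode.
E°cell = E°(cathode) − E°(anode) = +0.93 − (+0.80) = +0.13 V.
The positive value indicates the reaction is spontaneous as written.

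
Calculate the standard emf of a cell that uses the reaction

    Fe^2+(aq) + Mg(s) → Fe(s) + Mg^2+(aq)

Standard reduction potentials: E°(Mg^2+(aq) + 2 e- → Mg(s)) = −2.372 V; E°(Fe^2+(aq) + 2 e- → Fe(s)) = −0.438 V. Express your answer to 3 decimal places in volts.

+1.934 V

Fe^2+(aq) gains electrons, so the Fe²⁺/Fe couple is the cathode; the Mg²⁺/Mg couple is the anode.
E°cell = E°(cathode) − E°(anode) = −0.438 − (−2.372) = +1.934 V.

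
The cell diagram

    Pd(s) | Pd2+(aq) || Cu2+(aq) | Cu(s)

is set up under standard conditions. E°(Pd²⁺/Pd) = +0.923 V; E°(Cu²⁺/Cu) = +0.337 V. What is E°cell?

−0.586 V

By convention the left-hand electrode in cell notation is the anode (oxidation) and the right-hand electrode is the cathode (reduction).
E°cell = E°(right) − E°(left) = +0.337 − (+0.923) = −0.586 V.
The negative sign shows that, as written, the cell would require an external voltage to drive the reaction.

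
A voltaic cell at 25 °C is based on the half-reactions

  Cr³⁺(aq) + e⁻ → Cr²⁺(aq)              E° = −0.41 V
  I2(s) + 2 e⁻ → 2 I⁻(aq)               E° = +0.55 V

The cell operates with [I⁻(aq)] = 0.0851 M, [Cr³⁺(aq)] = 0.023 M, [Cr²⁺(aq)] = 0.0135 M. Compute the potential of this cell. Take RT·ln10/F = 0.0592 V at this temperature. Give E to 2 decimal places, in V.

I₂/I⁻ is reduced (cathode, E° = +0.55 V) and Cr³⁺/Cr²⁺ is oxidized (anode).
E°cell = E°cat − E°an = +0.55 − (−0.41) = +0.96 V; n = 2.
The balanced reaction is I2(s) + 2 Cr²⁺(aq) → 2 I⁻(aq) + 2 Cr³⁺(aq), so Q = ([I⁻(aq)]^2·[Cr³⁺(aq)]^2) / [Cr²⁺(aq)]^2 = 0.021 and log Q = −1.677.
E = E° − (0.0592/n)·log Q = +0.96 − (0.0592/2)(−1.677) = +1.01 V.

+1.01 V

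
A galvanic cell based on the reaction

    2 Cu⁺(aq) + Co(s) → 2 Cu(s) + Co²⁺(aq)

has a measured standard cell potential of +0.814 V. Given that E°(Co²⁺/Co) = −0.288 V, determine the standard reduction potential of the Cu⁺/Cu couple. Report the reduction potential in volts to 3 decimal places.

In the reaction as written the Cu⁺/Cu couple is reduced (cathode) and Co²⁺/Co is oxidized (anode), so E°cell = E°(Cu⁺/Cu) − E°(Co²⁺/Co).
E°(Cu⁺/Cu) = E°cell + E°(anode) = +0.814 + (−0.288) = +0.526 V.

+0.526 V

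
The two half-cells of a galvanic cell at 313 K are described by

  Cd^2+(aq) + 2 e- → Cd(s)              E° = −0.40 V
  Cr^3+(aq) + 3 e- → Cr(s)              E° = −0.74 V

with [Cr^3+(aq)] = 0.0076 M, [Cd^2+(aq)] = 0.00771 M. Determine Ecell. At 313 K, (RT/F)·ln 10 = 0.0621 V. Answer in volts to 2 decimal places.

Since E°(Cd²⁺/Cd) > E°(Cr³⁺/Cr), Cd²⁺/Cd serves as the cathode.
E°cell = E°cat − E°an = −0.40 − (−0.74) = +0.34 V; n = 6.
For the overall reaction 3 Cd^2+(aq) + 2 Cr(s) → 3 Cd(s) + 2 Cr^3+(aq), Q = [Cr^3+(aq)]^2 / [Cd^2+(aq)]^3 = 126, giving log Q = 2.100.
E = E° − (0.0621/n)·log Q = +0.34 − (0.0621/6)(2.100) = +0.32 V.

+0.32 V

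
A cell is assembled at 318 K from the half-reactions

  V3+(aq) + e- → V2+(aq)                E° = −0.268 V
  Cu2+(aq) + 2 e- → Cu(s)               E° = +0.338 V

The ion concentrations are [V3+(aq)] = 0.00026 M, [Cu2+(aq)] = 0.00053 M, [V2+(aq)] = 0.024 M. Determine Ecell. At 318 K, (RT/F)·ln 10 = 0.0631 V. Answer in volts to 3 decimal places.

+0.627 V

Since E°(Cu²⁺/Cu) > E°(V³⁺/V²⁺), Cu²⁺/Cu serves as the cathode.
The standard potential is +0.338 − (−0.268) = +0.606 V and the balanced reaction transfers n = 2 electrons.
The balanced reaction is Cu2+(aq) + 2 V2+(aq) → Cu(s) + 2 V3+(aq), so Q = [V3+(aq)]^2 / ([Cu2+(aq)]·[V2+(aq)]^2) = 0.221 and log Q = −0.655.
By the Nernst equation, E = +0.606 − (0.0631/2)·(−0.655) = +0.627 V.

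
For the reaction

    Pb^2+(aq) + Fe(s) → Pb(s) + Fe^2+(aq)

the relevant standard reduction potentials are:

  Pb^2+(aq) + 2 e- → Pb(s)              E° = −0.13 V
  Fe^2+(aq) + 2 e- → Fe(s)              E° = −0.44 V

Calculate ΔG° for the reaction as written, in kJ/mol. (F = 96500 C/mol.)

−59.8 kJ/mol

In the reaction as written Pb^2+(aq) is reduced, so the Pb²⁺/Pb couple is the cathode and Fe²⁺/Fe is the anode.
E°cell = −0.13 − (−0.44) = +0.31 V; balancing electrons gives n = 2.
ΔG° = −nFE°cell = −(2)(96500)(+0.31) J/mol = −59.8 kJ/mol.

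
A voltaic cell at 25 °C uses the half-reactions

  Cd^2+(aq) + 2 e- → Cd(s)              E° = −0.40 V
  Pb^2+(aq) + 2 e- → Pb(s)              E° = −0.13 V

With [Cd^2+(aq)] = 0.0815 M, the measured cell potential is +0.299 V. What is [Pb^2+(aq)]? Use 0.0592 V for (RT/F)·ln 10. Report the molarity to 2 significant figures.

0.78 M

With Pb²⁺/Pb at the cathode and Cd²⁺/Cd at the anode, E°cell = −0.13 − (−0.40) = +0.27 V (n = 2).
Rearranging E = E° − (0.0592/n)·log Q gives log Q = 2(+0.27 − (+0.299))/0.0592 = −0.980.
Balancing electrons gives Pb^2+(aq) + Cd(s) → Pb(s) + Cd^2+(aq); thus Q = [Cd^2+(aq)] / [Pb^2+(aq)].
Solving for the unknown gives log [Pb^2+(aq)] = −0.109, so [Pb^2+(aq)] ≈ 0.78 M.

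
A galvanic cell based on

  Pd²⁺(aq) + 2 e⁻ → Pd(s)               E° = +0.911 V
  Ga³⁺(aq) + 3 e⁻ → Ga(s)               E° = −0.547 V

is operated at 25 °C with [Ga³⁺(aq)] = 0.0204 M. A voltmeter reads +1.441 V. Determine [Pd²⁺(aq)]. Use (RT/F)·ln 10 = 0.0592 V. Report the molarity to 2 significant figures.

Pd²⁺/Pd is the cathode (higher E°); E°cell = +0.911 − (−0.547) = +1.458 V with n = 6.
From the Nernst equation, log Q = n(E° − E)/0.0592 = 6·(+1.458 − (+1.441))/0.0592 = 1.723.
The balanced reaction is 3 Pd²⁺(aq) + 2 Ga(s) → 3 Pd(s) + 2 Ga³⁺(aq), so Q = [Ga³⁺(aq)]^2 / [Pd²⁺(aq)]^3.
Substituting the known concentrations and solving, log [Pd²⁺(aq)] = −1.701 and [Pd²⁺(aq)] = 0.020 M.

0.020 M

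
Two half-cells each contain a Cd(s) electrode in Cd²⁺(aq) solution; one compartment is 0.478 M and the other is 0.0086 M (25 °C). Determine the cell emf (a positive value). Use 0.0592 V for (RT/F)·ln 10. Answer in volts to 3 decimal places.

For a concentration cell E°cell = 0, since both electrodes use the same couple.
The compartment with the higher Cd²⁺(aq) concentration (0.478 M) acts as the cathode; ions are reduced there and produced at the dilute (0.0086 M) anode.
With n = 2, Ecell = −(0.0592/2)·log([dilute]/[conc]) = −(0.0592/2)·log(0.0086/0.478) = +0.052 V.

0.052 V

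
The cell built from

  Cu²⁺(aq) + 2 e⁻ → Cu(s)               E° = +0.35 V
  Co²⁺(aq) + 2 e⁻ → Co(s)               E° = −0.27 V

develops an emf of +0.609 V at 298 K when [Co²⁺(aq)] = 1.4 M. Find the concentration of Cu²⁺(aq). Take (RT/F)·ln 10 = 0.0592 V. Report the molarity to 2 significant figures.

0.59 M

Cu²⁺/Cu is the cathode (higher E°); E°cell = +0.35 − (−0.27) = +0.62 V with n = 2.
From the Nernst equation, log Q = n(E° − E)/0.0592 = 2·(+0.62 − (+0.609))/0.0592 = 0.372.
For Cu²⁺(aq) + Co(s) → Cu(s) + Co²⁺(aq), the reaction quotient is Q = [Co²⁺(aq)] / [Cu²⁺(aq)].
Isolating [Cu²⁺(aq)] in Q = 10^{0.372} yields log [Cu²⁺(aq)] = −0.226, i.e. 0.59 M.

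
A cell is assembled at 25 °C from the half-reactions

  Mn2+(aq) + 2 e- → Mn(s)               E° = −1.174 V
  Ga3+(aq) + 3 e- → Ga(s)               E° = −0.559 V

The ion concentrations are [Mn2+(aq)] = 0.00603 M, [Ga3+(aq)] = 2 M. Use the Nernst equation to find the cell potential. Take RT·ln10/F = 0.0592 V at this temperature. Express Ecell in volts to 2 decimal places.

+0.69 V

The Ga³⁺/Ga couple has the more positive E°, so it is the cathode; Mn²⁺/Mn is the anode.
The standard potential is −0.559 − (−1.174) = +0.615 V and the balanced reaction transfers n = 6 electrons.
Balancing gives 2 Ga3+(aq) + 3 Mn(s) → 2 Ga(s) + 3 Mn2+(aq); hence Q = [Mn2+(aq)]^3 / [Ga3+(aq)]^2 = 5.48×10^−8 (log Q = −7.261).
Applying E = E° − (RT ln10/nF)·log Q gives +0.615 − (0.0592/6)(−7.261) = +0.69 V.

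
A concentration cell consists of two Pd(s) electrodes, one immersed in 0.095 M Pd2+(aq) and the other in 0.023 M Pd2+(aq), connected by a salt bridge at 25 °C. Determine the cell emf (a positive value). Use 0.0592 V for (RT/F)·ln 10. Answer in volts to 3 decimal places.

0.018 V

For a concentration cell E°cell = 0, since both electrodes use the same couple.
The compartment with the higher Pd2+(aq) concentration (0.095 M) acts as the cathode; ions are reduced there and produced at the dilute (0.023 M) anode.
With n = 2, Ecell = −(0.0592/2)·log([dilute]/[conc]) = −(0.0592/2)·log(0.023/0.095) = +0.018 V.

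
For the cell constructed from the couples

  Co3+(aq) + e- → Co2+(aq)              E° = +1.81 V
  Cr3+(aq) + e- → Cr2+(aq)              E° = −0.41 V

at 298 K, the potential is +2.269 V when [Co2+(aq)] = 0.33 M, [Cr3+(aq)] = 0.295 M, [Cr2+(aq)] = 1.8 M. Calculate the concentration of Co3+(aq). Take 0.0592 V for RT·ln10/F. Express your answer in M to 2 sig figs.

The Co³⁺/Co²⁺ couple has the larger reduction potential, so it is the cathode: E°cell = +1.81 − (−0.41) = +2.22 V and n = 1.
Since E = E° − (0.0592/n)·log Q, log Q = n(E° − E)/0.0592 = −0.828.
The balanced reaction is Co3+(aq) + Cr2+(aq) → Co2+(aq) + Cr3+(aq), so Q = ([Co2+(aq)]·[Cr3+(aq)]) / ([Co3+(aq)]·[Cr2+(aq)]).
Substituting the known concentrations and solving, log [Co3+(aq)] = −0.439 and [Co3+(aq)] = 0.36 M.

0.36 M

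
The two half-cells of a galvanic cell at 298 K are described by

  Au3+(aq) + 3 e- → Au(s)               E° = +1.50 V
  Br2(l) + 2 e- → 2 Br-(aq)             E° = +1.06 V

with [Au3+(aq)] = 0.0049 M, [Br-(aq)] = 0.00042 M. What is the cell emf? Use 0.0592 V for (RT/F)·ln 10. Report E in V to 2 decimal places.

+0.19 V

Since E°(Au³⁺/Au) > E°(Br₂/Br⁻), Au³⁺/Au serves as the cathode.
The standard potential is +1.50 − (+1.06) = +0.44 V and the balanced reaction transfers n = 6 electrons.
For the overall reaction 2 Au3+(aq) + 6 Br-(aq) → 2 Au(s) + 3 Br2(l), Q = 1 / ([Au3+(aq)]^2·[Br-(aq)]^6) = 7.59×10^24, giving log Q = 24.880.
E = E° − (0.0592/n)·log Q = +0.44 − (0.0592/6)(24.880) = +0.19 V.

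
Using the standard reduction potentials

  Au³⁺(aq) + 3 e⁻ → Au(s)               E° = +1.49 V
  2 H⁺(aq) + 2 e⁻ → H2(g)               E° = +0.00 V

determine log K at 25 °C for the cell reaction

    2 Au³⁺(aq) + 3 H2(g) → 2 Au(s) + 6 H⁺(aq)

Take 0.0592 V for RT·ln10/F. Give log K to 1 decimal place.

The Au³⁺/Au couple is reduced (cathode); E°cell = +1.49 − (+0.00) = +1.49 V with n = 6.
At equilibrium E = 0, so log K = nE°cell / 0.0592 = (6)(+1.49) / 0.0592 = 151.0.

log K = 151.0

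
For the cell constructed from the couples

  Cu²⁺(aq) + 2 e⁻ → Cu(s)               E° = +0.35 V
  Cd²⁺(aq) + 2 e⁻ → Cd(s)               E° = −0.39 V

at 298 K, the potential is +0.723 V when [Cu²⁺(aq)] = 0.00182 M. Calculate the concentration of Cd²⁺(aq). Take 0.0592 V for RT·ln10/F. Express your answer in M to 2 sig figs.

With Cu²⁺/Cu at the cathode and Cd²⁺/Cd at the anode, E°cell = +0.35 − (−0.39) = +0.74 V (n = 2).
From the Nernst equation, log Q = n(E° − E)/0.0592 = 2·(+0.74 − (+0.723))/0.0592 = 0.574.
For Cu²⁺(aq) + Cd(s) → Cu(s) + Cd²⁺(aq), the reaction quotient is Q = [Cd²⁺(aq)] / [Cu²⁺(aq)].
Isolating [Cd²⁺(aq)] in Q = 10^{0.574} yields log [Cd²⁺(aq)] = −2.166, i.e. 0.0068 M.

0.0068 M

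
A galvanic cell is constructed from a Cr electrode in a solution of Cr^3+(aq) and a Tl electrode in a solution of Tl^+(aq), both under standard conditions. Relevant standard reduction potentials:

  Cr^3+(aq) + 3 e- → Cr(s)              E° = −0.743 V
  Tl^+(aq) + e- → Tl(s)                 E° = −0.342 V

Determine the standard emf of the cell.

+0.401 V

Of the two couples in this cell, the one with the more positive reduction potential is reduced at the cathode: here that is Tl⁺/Tl (−0.342 V); Cr³⁺/Cr (−0.743 V) is the anode.
E°cell = E°(cathode) − E°(anode) = −0.342 − (−0.743) = +0.401 V.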